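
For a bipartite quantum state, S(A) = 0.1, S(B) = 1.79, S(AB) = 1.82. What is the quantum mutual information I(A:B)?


I(A:B) = S(A) + S(B) - S(AB)
= 0.1 + 1.79 - 1.82
= 0.0700

0.0700


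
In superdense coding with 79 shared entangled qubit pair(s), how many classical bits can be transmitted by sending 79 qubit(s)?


Superdense coding allows 2 classical bits per shared entangled pair.
79 pair(s) -> 2 * 79 = 158 classical bits

158


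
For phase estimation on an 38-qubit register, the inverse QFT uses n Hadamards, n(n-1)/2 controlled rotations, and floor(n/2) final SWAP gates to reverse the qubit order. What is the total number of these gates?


Hadamard gates: 38
Controlled rotations: n*(n-1)/2 = 38*37/2 = 703
SWAP gates: floor(n/2) = floor(38/2) = 19
Total = 38 + 703 + 19
= 760

760


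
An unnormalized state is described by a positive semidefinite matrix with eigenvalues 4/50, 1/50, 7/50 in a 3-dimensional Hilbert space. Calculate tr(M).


tr(M) = sum of eigenvalues
= 4/50 + 1/50 + 7/50
= 12/50
= 0.2400

0.2400


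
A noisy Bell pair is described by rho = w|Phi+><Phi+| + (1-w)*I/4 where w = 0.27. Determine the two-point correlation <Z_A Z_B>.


|Phi+> = (|00> + |11>)/sqrt(2)
For the pure Bell state, <Z_A Z_B> = +1 (Bell-state Pauli correlator).
The maximally-mixed part I/4 has tr(I/4 * P tensor P) = 0 for any traceless Pauli P.
So <Z_A Z_B>_rho = w * (+1) + (1 - w) * 0
= 0.27 * (+1)
= 0.2700

0.2700


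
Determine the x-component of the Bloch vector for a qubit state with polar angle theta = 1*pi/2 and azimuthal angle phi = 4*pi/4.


theta = 1.5708, phi = 3.1416
r_x = sin(theta)*cos(phi) = 1.0000 * -1.0000
r_x = -1.0000

-1.0000


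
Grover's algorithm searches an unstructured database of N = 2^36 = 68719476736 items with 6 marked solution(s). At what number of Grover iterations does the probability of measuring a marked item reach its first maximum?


After j Grover iterations the success probability is P(j) = sin^2((2j+1)*theta), where sin(theta) = sqrt(k/N).
N = 2^36 = 68719476736, k = 6
sin(theta) = sqrt(k/N) = 9.344061824e-06
theta = arcsin(sqrt(k/N)) = 9.344061824e-06 rad
P(j) reaches its first maximum when (2j+1)*theta is as close as possible to pi/2, i.e. j = round(pi/(4*theta) - 1/2).
pi/(4*theta) - 1/2 = 84052.6857
(For comparison, the common estimate pi/4 * sqrt(N/k) = 84053.1857; the exact maximiser is used here.)
Optimal iterations = 84053

84053


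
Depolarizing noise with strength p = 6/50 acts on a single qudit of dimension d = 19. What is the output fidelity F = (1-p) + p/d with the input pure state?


F = (1-p) + p/d
= (1 - 0.1200) + 0.1200/19
= 0.8800 + 0.0063
= 0.8863

0.8863


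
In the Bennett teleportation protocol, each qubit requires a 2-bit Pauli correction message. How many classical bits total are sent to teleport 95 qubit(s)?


Quantum teleportation requires 2 classical bits per qubit teleported.
95 qubit(s) -> 2 * 95 = 190 classical bits

190


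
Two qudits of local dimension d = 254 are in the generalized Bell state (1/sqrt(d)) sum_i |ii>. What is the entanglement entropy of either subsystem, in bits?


For a maximally entangled state in d x d:
S = log2(d) = log2(254)
= 7.9887

7.9887


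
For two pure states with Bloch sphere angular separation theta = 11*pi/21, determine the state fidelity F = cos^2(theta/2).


For states separated by angle theta on Bloch sphere:
F = cos^2(theta/2)
theta = 11*pi/21 = 1.6456
theta/2 = 0.8228
cos(theta/2) = 0.6802
F = 0.4626

0.4626


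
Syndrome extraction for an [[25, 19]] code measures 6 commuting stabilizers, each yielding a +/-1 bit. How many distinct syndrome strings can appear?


Each stabilizer generator gives a binary (+1 or -1) measurement outcome.
With 6 independent generators:
Total syndromes = 2^6
= 64

64


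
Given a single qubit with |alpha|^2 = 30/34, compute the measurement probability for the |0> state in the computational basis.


|alpha|^2 = 30/34 = 0.8824
|beta|^2 = 1 - 30/34 = 4/34 = 0.1176
P(|0>) = |alpha|^2 = 0.8824

0.8824


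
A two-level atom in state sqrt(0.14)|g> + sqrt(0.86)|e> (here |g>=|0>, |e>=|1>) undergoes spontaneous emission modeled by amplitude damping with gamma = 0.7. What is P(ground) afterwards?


For amplitude damping with parameter gamma on state sqrt(a)|0> + sqrt(b)|1>:
alpha^2 = 0.14, beta^2 = 0.86
P(|0>) = alpha^2 + gamma * beta^2
= 0.14 + 0.7 * 0.86
= 0.14 + 0.6020
= 0.7420

0.7420


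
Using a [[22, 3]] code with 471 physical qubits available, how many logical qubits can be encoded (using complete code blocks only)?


Each code block uses 22 physical qubits for 3 logical qubit(s).
Number of complete blocks = floor(471 / 22) = 21
Logical qubits = 21 * 3
= 63

63


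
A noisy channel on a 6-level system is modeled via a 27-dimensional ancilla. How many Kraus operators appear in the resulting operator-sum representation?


Tracing out the environment in an orthonormal basis {|i>_E} gives Kraus operators K_i = <i|_E U |0>_E.
Number of Kraus operators = dim(H_env) = d_env
= 27

27


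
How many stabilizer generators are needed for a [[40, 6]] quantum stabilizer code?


For an [[n,k]] stabilizer code:
Number of stabilizer generators = n - k
= 40 - 6
= 34

34


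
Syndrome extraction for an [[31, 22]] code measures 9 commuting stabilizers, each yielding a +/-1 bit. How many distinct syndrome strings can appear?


Each stabilizer generator gives a binary (+1 or -1) measurement outcome.
With 9 independent generators:
Total syndromes = 2^9
= 512

512


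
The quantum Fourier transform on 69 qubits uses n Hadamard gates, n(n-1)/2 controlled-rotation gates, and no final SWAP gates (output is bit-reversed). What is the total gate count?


Hadamard gates: 69
Controlled rotations: n*(n-1)/2 = 69*68/2 = 2346
SWAP gates: 0 (omitted)
Total = 69 + 2346
= 2415

2415


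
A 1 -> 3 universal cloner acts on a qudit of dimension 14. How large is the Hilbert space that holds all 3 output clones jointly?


Output space = H^(tensor 3) where dim(H) = 14
dim = 14^3
= 196 (after 2 factors)
= 2744 (after 3 factors)
= 2744

2744


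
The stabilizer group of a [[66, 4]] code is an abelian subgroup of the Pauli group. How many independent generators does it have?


For an [[n,k]] stabilizer code:
Number of stabilizer generators = n - k
= 66 - 4
= 62

62


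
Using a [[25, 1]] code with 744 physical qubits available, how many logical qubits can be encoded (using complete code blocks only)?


Each code block uses 25 physical qubits for 1 logical qubit(s).
Number of complete blocks = floor(744 / 25) = 29
Logical qubits = 29 * 1
= 29

29


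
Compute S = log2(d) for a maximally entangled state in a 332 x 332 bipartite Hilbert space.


For a maximally entangled state in d x d:
S = log2(d) = log2(332)
= 8.3750

8.3750


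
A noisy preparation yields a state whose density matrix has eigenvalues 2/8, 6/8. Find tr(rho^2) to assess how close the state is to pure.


tr(rho^2) = sum of eigenvalues squared
= (2/8)^2 + (6/8)^2
= (4 + 36) / 64
= 40/64
= 0.6250

0.6250


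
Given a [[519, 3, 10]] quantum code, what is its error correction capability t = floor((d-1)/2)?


Code parameters: [[519, 3, 10]], distance d = 10.
Number of correctable errors = floor((d-1)/2)
= floor((10 - 1)/2)
= floor(9/2)
= 4

4


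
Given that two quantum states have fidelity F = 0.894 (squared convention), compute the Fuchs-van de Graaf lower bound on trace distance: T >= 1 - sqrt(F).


Fuchs-van de Graaf (squared-fidelity convention): 1 - sqrt(F) <= T <= sqrt(1 - F).
Lower bound: T >= 1 - sqrt(F)
sqrt(F) = sqrt(0.894) = 0.9455
T >= 1 - 0.9455
T >= 0.0545

0.0545


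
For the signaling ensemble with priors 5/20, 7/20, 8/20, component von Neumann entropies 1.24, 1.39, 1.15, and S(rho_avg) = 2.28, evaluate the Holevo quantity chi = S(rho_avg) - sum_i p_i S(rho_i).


chi = S(rho) - sum_i p_i * S(rho_i)
Weighted entropy = 5/20 * 1.24 + 7/20 * 1.39 + 8/20 * 1.15
= 1.2565
chi = 2.28 - 1.2565
= 1.0235

1.0235


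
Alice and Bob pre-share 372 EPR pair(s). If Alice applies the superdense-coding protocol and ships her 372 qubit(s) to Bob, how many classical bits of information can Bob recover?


Superdense coding allows 2 classical bits per shared entangled pair.
372 pair(s) -> 2 * 372 = 744 classical bits

744


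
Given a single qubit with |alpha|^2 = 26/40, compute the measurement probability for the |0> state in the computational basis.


|alpha|^2 = 26/40 = 0.6500
|beta|^2 = 1 - 26/40 = 14/40 = 0.3500
P(|0>) = |alpha|^2 = 0.6500

0.6500


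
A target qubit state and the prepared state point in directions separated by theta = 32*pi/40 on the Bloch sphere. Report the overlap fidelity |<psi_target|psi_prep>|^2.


For states separated by angle theta on Bloch sphere:
F = cos^2(theta/2)
theta = 32*pi/40 = 2.5133
theta/2 = 1.2566
cos(theta/2) = 0.3090
F = 0.0955

0.0955


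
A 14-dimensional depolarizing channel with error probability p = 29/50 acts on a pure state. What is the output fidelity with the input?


F = (1-p) + p/d
= (1 - 0.5800) + 0.5800/14
= 0.4200 + 0.0414
= 0.4614

0.4614


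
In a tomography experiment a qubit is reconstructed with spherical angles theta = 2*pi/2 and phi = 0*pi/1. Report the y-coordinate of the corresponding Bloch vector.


theta = 3.1416, phi = 0.0000
r_y = sin(theta)*sin(phi) = 0.0000 * 0.0000
r_y = 0.0000

0.0000


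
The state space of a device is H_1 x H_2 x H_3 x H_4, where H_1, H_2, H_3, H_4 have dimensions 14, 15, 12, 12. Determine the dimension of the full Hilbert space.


dim(H_1 x H_2 x H_3 x H_4) = 14 * 15 * 12 * 12
= 210 * 12 * 12
= 2520 * 12
= 30240

30240


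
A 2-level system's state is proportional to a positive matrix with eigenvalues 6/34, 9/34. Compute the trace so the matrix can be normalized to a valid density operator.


tr(M) = sum of eigenvalues
= 6/34 + 9/34
= 15/34
= 0.4412

0.4412


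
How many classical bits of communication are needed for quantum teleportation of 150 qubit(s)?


Quantum teleportation requires 2 classical bits per qubit teleported.
150 qubit(s) -> 2 * 150 = 300 classical bits

300


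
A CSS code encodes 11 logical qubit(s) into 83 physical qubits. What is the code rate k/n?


Code rate R = k/n
= 11/83
= 0.1325

0.1325


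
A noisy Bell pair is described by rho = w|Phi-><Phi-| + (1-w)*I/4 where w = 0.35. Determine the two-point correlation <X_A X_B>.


|Phi-> = (|00> - |11>)/sqrt(2)
For the pure Bell state, <X_A X_B> = -1 (Bell-state Pauli correlator).
The maximally-mixed part I/4 has tr(I/4 * P tensor P) = 0 for any traceless Pauli P.
So <X_A X_B>_rho = w * (-1) + (1 - w) * 0
= 0.35 * (-1)
= -0.3500

-0.3500


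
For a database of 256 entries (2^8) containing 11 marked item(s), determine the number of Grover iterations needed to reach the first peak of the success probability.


After j Grover iterations the success probability is P(j) = sin^2((2j+1)*theta), where sin(theta) = sqrt(k/N).
N = 2^8 = 256, k = 11
sin(theta) = sqrt(k/N) = 0.2072890494
theta = arcsin(sqrt(k/N)) = 0.2088030017 rad
P(j) reaches its first maximum when (2j+1)*theta is as close as possible to pi/2, i.e. j = round(pi/(4*theta) - 1/2).
pi/(4*theta) - 1/2 = 3.2614
(For comparison, the common estimate pi/4 * sqrt(N/k) = 3.7889; the exact maximiser is used here.)
Optimal iterations = 3

3


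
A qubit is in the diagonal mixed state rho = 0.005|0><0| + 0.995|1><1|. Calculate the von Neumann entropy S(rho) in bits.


S = -p*log2(p) - (1-p)*log2(1-p)
p = 0.0050, 1-p = 0.9950
= -0.0050 * log2(0.0050) - 0.9950 * log2(0.9950)
= -(-0.0382) - (-0.0072)
= 0.0454

0.0454


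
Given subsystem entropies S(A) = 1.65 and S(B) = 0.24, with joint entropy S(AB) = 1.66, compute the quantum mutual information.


I(A:B) = S(A) + S(B) - S(AB)
= 1.65 + 0.24 - 1.66
= 0.2300

0.2300


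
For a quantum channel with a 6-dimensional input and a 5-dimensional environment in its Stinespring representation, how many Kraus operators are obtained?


Tracing out the environment in an orthonormal basis {|i>_E} gives Kraus operators K_i = <i|_E U |0>_E.
Number of Kraus operators = dim(H_env) = d_env
= 5

5


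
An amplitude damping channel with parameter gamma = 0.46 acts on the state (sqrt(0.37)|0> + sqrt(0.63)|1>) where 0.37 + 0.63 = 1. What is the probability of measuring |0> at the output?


For amplitude damping with parameter gamma on state sqrt(a)|0> + sqrt(b)|1>:
alpha^2 = 0.37, beta^2 = 0.63
P(|0>) = alpha^2 + gamma * beta^2
= 0.37 + 0.46 * 0.63
= 0.37 + 0.2898
= 0.6598

0.6598


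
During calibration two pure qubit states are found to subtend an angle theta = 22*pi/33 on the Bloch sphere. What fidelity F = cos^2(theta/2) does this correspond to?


For states separated by angle theta on Bloch sphere:
F = cos^2(theta/2)
theta = 22*pi/33 = 2.0944
theta/2 = 1.0472
cos(theta/2) = 0.5000
F = 0.2500

0.2500


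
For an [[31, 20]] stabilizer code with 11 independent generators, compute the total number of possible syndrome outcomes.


Each stabilizer generator gives a binary (+1 or -1) measurement outcome.
With 11 independent generators:
Total syndromes = 2^11
= 2048

2048


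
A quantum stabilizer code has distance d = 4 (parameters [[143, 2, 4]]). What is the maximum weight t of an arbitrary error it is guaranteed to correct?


Code parameters: [[143, 2, 4]], distance d = 4.
Number of correctable errors = floor((d-1)/2)
= floor((4 - 1)/2)
= floor(3/2)
= 1

1


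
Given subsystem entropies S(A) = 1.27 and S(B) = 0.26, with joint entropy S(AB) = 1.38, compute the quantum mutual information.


I(A:B) = S(A) + S(B) - S(AB)
= 1.27 + 0.26 - 1.38
= 0.1500

0.1500


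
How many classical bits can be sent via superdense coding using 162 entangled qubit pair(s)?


Superdense coding allows 2 classical bits per shared entangled pair.
162 pair(s) -> 2 * 162 = 324 classical bits

324


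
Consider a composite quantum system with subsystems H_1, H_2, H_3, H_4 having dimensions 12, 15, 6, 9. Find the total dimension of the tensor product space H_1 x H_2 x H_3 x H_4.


dim(H_1 x H_2 x H_3 x H_4) = 12 * 15 * 6 * 9
= 180 * 6 * 9
= 1080 * 9
= 9720

9720


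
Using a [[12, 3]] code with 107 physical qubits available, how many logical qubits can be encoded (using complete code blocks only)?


Each code block uses 12 physical qubits for 3 logical qubit(s).
Number of complete blocks = floor(107 / 12) = 8
Logical qubits = 8 * 3
= 24

24


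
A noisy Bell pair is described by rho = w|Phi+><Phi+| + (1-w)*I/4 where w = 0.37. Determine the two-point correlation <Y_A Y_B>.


|Phi+> = (|00> + |11>)/sqrt(2)
For the pure Bell state, <Y_A Y_B> = -1 (Bell-state Pauli correlator).
The maximally-mixed part I/4 has tr(I/4 * P tensor P) = 0 for any traceless Pauli P.
So <Y_A Y_B>_rho = w * (-1) + (1 - w) * 0
= 0.37 * (-1)
= -0.3700

-0.3700


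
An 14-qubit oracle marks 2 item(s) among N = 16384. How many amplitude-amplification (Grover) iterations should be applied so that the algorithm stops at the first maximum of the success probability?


After j Grover iterations the success probability is P(j) = sin^2((2j+1)*theta), where sin(theta) = sqrt(k/N).
N = 2^14 = 16384, k = 2
sin(theta) = sqrt(k/N) = 0.01104854346
theta = arcsin(sqrt(k/N)) = 0.01104876825 rad
P(j) reaches its first maximum when (2j+1)*theta is as close as possible to pi/2, i.e. j = round(pi/(4*theta) - 1/2).
pi/(4*theta) - 1/2 = 70.5847
(For comparison, the common estimate pi/4 * sqrt(N/k) = 71.0861; the exact maximiser is used here.)
Optimal iterations = 71

71


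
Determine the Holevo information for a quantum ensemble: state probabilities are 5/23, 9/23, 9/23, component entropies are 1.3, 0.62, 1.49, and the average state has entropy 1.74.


chi = S(rho) - sum_i p_i * S(rho_i)
Weighted entropy = 5/23 * 1.3 + 9/23 * 0.62 + 9/23 * 1.49
= 1.1083
chi = 1.74 - 1.1083
= 0.6317

0.6317


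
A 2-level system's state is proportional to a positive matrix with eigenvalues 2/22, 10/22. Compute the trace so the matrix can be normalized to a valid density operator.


tr(M) = sum of eigenvalues
= 2/22 + 10/22
= 12/22
= 0.5455

0.5455


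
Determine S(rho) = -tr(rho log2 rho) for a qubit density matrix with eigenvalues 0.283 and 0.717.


S = -p*log2(p) - (1-p)*log2(1-p)
p = 0.2830, 1-p = 0.7170
= -0.2830 * log2(0.2830) - 0.7170 * log2(0.7170)
= -(-0.5154) - (-0.3441)
= 0.8595

0.8595


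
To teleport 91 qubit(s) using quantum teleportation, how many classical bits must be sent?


Quantum teleportation requires 2 classical bits per qubit teleported.
91 qubit(s) -> 2 * 91 = 182 classical bits

182


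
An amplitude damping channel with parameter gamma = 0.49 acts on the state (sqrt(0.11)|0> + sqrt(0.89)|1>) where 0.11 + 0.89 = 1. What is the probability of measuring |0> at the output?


For amplitude damping with parameter gamma on state sqrt(a)|0> + sqrt(b)|1>:
alpha^2 = 0.11, beta^2 = 0.89
P(|0>) = alpha^2 + gamma * beta^2
= 0.11 + 0.49 * 0.89
= 0.11 + 0.4361
= 0.5461

0.5461


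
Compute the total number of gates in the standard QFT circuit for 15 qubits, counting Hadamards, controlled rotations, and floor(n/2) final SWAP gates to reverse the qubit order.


Hadamard gates: 15
Controlled rotations: n*(n-1)/2 = 15*14/2 = 105
SWAP gates: floor(n/2) = floor(15/2) = 7
Total = 15 + 105 + 7
= 127

127


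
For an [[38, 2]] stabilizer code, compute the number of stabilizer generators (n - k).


For an [[n,k]] stabilizer code:
Number of stabilizer generators = n - k
= 38 - 2
= 36

36


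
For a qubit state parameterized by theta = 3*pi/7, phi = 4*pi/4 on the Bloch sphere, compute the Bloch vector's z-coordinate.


theta = 1.3464, phi = 3.1416
r_z = cos(theta) = 0.2225

0.2225


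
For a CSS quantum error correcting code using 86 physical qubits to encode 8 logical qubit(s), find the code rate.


Code rate R = k/n
= 8/86
= 0.0930

0.0930


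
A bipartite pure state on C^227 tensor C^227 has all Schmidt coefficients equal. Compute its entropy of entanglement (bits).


For a maximally entangled state in d x d:
S = log2(d) = log2(227)
= 7.8265

7.8265


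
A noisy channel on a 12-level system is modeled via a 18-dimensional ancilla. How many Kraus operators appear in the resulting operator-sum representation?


Tracing out the environment in an orthonormal basis {|i>_E} gives Kraus operators K_i = <i|_E U |0>_E.
Number of Kraus operators = dim(H_env) = d_env
= 18

18


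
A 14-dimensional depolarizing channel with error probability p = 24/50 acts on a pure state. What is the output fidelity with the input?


F = (1-p) + p/d
= (1 - 0.4800) + 0.4800/14
= 0.5200 + 0.0343
= 0.5543

0.5543


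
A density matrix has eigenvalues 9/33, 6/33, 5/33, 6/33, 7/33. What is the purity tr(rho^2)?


tr(rho^2) = sum of eigenvalues squared
= (9/33)^2 + (6/33)^2 + (5/33)^2 + (6/33)^2 + (7/33)^2
= (81 + 36 + 25 + 36 + 49) / 1089
= 227/1089
= 0.2084

0.2084


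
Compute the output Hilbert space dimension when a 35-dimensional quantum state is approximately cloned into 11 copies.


Output space = H^(tensor 11) where dim(H) = 35
dim = 35^11
= 1225 (after 2 factors)
= 42875 (after 3 factors)
= 1500625 (after 4 factors)
= 52521875 (after 5 factors)
= 1838265625 (after 6 factors)
= 64339296875 (after 7 factors)
= 2251875390625 (after 8 factors)
= 78815638671875 (after 9 factors)
= 2758547353515625 (after 10 factors)
= 96549157373046875 (after 11 factors)
= 96549157373046875

96549157373046875


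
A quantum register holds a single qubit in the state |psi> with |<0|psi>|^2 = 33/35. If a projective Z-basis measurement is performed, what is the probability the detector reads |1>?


|alpha|^2 = 33/35 = 0.9429
|beta|^2 = 1 - 33/35 = 2/35 = 0.0571
P(|1>) = |beta|^2 = 0.0571

0.0571


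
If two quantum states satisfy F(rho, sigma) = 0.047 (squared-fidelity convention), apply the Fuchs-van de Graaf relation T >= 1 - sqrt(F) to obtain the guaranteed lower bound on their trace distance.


Fuchs-van de Graaf (squared-fidelity convention): 1 - sqrt(F) <= T <= sqrt(1 - F).
Lower bound: T >= 1 - sqrt(F)
sqrt(F) = sqrt(0.047) = 0.2168
T >= 1 - 0.2168
T >= 0.7832

0.7832


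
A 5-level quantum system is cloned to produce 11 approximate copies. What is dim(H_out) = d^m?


Output space = H^(tensor 11) where dim(H) = 5
dim = 5^11
= 25 (after 2 factors)
= 125 (after 3 factors)
= 625 (after 4 factors)
= 3125 (after 5 factors)
= 15625 (after 6 factors)
= 78125 (after 7 factors)
= 390625 (after 8 factors)
= 1953125 (after 9 factors)
= 9765625 (after 10 factors)
= 48828125 (after 11 factors)
= 48828125

48828125


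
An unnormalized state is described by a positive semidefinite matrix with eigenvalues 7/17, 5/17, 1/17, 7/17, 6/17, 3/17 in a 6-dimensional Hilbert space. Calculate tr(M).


tr(M) = sum of eigenvalues
= 7/17 + 5/17 + 1/17 + 7/17 + 6/17 + 3/17
= 29/17
= 1.7059

1.7059


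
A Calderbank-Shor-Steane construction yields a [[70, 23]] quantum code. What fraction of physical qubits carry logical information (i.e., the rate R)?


Code rate R = k/n
= 23/70
= 0.3286

0.3286


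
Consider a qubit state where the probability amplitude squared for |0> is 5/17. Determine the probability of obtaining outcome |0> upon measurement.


|alpha|^2 = 5/17 = 0.2941
|beta|^2 = 1 - 5/17 = 12/17 = 0.7059
P(|0>) = |alpha|^2 = 0.2941

0.2941


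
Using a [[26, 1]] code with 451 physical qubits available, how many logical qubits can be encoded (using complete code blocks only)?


Each code block uses 26 physical qubits for 1 logical qubit(s).
Number of complete blocks = floor(451 / 26) = 17
Logical qubits = 17 * 1
= 17

17


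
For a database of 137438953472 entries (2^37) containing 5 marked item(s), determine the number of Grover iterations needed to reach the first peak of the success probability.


After j Grover iterations the success probability is P(j) = sin^2((2j+1)*theta), where sin(theta) = sqrt(k/N).
N = 2^37 = 137438953472, k = 5
sin(theta) = sqrt(k/N) = 6.031565972e-06
theta = arcsin(sqrt(k/N)) = 6.031565972e-06 rad
P(j) reaches its first maximum when (2j+1)*theta is as close as possible to pi/2, i.e. j = round(pi/(4*theta) - 1/2).
pi/(4*theta) - 1/2 = 130214.1353
(For comparison, the common estimate pi/4 * sqrt(N/k) = 130214.6353; the exact maximiser is used here.)
Optimal iterations = 130214

130214


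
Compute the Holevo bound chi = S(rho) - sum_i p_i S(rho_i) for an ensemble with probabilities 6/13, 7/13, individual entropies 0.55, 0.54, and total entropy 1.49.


chi = S(rho) - sum_i p_i * S(rho_i)
Weighted entropy = 6/13 * 0.55 + 7/13 * 0.54
= 0.5446
chi = 1.49 - 0.5446
= 0.9454

0.9454


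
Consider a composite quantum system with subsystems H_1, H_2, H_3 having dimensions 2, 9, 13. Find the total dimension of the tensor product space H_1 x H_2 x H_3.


dim(H_1 x H_2 x H_3) = 2 * 9 * 13
= 18 * 13
= 234

234


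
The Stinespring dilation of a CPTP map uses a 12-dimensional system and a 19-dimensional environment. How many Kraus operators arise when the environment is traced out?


Tracing out the environment in an orthonormal basis {|i>_E} gives Kraus operators K_i = <i|_E U |0>_E.
Number of Kraus operators = dim(H_env) = d_env
= 19

19


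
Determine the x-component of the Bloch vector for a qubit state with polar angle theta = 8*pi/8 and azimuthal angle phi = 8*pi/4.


theta = 3.1416, phi = 6.2832
r_x = sin(theta)*cos(phi) = 0.0000 * 1.0000
r_x = 0.0000

0.0000


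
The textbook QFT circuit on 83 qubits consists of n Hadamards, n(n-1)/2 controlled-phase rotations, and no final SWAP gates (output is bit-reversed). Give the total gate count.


Hadamard gates: 83
Controlled rotations: n*(n-1)/2 = 83*82/2 = 3403
SWAP gates: 0 (omitted)
Total = 83 + 3403
= 3486

3486


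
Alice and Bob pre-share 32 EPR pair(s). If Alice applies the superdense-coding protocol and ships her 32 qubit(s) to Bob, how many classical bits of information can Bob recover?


Superdense coding allows 2 classical bits per shared entangled pair.
32 pair(s) -> 2 * 32 = 64 classical bits

64


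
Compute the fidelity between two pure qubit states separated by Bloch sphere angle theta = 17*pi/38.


For states separated by angle theta on Bloch sphere:
F = cos^2(theta/2)
theta = 17*pi/38 = 1.4054
theta/2 = 0.7027
cos(theta/2) = 0.7631
F = 0.5823

0.5823


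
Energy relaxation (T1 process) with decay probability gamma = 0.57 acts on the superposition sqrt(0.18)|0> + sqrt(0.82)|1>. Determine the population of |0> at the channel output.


For amplitude damping with parameter gamma on state sqrt(a)|0> + sqrt(b)|1>:
alpha^2 = 0.18, beta^2 = 0.82
P(|0>) = alpha^2 + gamma * beta^2
= 0.18 + 0.57 * 0.82
= 0.18 + 0.4674
= 0.6474

0.6474


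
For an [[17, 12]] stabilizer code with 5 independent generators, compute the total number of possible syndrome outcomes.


Each stabilizer generator gives a binary (+1 or -1) measurement outcome.
With 5 independent generators:
Total syndromes = 2^5
= 32

32


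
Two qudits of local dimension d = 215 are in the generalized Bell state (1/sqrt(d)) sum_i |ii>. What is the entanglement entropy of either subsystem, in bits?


For a maximally entangled state in d x d:
S = log2(d) = log2(215)
= 7.7482

7.7482


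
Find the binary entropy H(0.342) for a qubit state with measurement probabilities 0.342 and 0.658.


S = -p*log2(p) - (1-p)*log2(1-p)
p = 0.3420, 1-p = 0.6580
= -0.3420 * log2(0.3420) - 0.6580 * log2(0.6580)
= -(-0.5294) - (-0.3973)
= 0.9267

0.9267


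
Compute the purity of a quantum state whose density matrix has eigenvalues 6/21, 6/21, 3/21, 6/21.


tr(rho^2) = sum of eigenvalues squared
= (6/21)^2 + (6/21)^2 + (3/21)^2 + (6/21)^2
= (36 + 36 + 9 + 36) / 441
= 117/441
= 0.2653

0.2653


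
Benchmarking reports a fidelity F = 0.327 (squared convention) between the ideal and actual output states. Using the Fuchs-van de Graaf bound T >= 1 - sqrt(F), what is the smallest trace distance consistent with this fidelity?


Fuchs-van de Graaf (squared-fidelity convention): 1 - sqrt(F) <= T <= sqrt(1 - F).
Lower bound: T >= 1 - sqrt(F)
sqrt(F) = sqrt(0.327) = 0.5718
T >= 1 - 0.5718
T >= 0.4282

0.4282


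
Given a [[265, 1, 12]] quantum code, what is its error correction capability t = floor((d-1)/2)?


Code parameters: [[265, 1, 12]], distance d = 12.
Number of correctable errors = floor((d-1)/2)
= floor((12 - 1)/2)
= floor(11/2)
= 5

5


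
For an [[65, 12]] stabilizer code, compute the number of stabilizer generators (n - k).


For an [[n,k]] stabilizer code:
Number of stabilizer generators = n - k
= 65 - 12
= 53

53


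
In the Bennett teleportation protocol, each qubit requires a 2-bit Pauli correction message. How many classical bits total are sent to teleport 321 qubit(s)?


Quantum teleportation requires 2 classical bits per qubit teleported.
321 qubit(s) -> 2 * 321 = 642 classical bits

642


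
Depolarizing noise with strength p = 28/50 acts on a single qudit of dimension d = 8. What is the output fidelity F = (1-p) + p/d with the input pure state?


F = (1-p) + p/d
= (1 - 0.5600) + 0.5600/8
= 0.4400 + 0.0700
= 0.5100

0.5100


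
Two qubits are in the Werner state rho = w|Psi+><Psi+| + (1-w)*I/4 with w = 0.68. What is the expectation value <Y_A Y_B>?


|Psi+> = (|01> + |10>)/sqrt(2)
For the pure Bell state, <Y_A Y_B> = +1 (Bell-state Pauli correlator).
The maximally-mixed part I/4 has tr(I/4 * P tensor P) = 0 for any traceless Pauli P.
So <Y_A Y_B>_rho = w * (+1) + (1 - w) * 0
= 0.68 * (+1)
= 0.6800

0.6800


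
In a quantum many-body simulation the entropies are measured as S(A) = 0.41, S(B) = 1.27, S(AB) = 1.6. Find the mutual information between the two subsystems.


I(A:B) = S(A) + S(B) - S(AB)
= 0.41 + 1.27 - 1.6
= 0.0800

0.0800


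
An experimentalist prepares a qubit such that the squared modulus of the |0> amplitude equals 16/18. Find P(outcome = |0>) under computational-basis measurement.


|alpha|^2 = 16/18 = 0.8889
|beta|^2 = 1 - 16/18 = 2/18 = 0.1111
P(|0>) = |alpha|^2 = 0.8889

0.8889


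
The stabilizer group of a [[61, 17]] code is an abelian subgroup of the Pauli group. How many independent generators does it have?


For an [[n,k]] stabilizer code:
Number of stabilizer generators = n - k
= 61 - 17
= 44

44


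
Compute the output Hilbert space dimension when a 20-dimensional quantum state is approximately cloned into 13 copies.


Output space = H^(tensor 13) where dim(H) = 20
dim = 20^13
= 400 (after 2 factors)
= 8000 (after 3 factors)
= 160000 (after 4 factors)
= 3200000 (after 5 factors)
= 64000000 (after 6 factors)
= 1280000000 (after 7 factors)
= 25600000000 (after 8 factors)
= 512000000000 (after 9 factors)
= 10240000000000 (after 10 factors)
= 204800000000000 (after 11 factors)
= 4096000000000000 (after 12 factors)
= 81920000000000000 (after 13 factors)
= 81920000000000000

81920000000000000


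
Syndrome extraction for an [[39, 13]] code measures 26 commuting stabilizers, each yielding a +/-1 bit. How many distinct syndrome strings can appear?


Each stabilizer generator gives a binary (+1 or -1) measurement outcome.
With 26 independent generators:
Total syndromes = 2^26
= 67108864

67108864


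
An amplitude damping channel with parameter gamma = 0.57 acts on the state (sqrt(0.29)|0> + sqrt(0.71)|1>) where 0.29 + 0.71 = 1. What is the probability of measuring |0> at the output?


For amplitude damping with parameter gamma on state sqrt(a)|0> + sqrt(b)|1>:
alpha^2 = 0.29, beta^2 = 0.71
P(|0>) = alpha^2 + gamma * beta^2
= 0.29 + 0.57 * 0.71
= 0.29 + 0.4047
= 0.6947

0.6947


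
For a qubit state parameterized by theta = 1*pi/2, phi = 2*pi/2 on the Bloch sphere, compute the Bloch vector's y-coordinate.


theta = 1.5708, phi = 3.1416
r_y = sin(theta)*sin(phi) = 1.0000 * 0.0000
r_y = 0.0000

0.0000


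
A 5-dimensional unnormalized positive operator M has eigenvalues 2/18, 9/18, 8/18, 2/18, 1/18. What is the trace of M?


tr(M) = sum of eigenvalues
= 2/18 + 9/18 + 8/18 + 2/18 + 1/18
= 22/18
= 1.2222

1.2222


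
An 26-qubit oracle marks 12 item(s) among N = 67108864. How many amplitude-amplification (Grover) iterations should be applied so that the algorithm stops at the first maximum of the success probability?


After j Grover iterations the success probability is P(j) = sin^2((2j+1)*theta), where sin(theta) = sqrt(k/N).
N = 2^26 = 67108864, k = 12
sin(theta) = sqrt(k/N) = 0.0004228639667
theta = arcsin(sqrt(k/N)) = 0.0004228639793 rad
P(j) reaches its first maximum when (2j+1)*theta is as close as possible to pi/2, i.e. j = round(pi/(4*theta) - 1/2).
pi/(4*theta) - 1/2 = 1856.8305
(For comparison, the common estimate pi/4 * sqrt(N/k) = 1857.3305; the exact maximiser is used here.)
Optimal iterations = 1857

1857


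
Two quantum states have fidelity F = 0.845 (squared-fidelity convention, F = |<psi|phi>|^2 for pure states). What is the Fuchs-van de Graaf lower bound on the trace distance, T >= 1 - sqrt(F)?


Fuchs-van de Graaf (squared-fidelity convention): 1 - sqrt(F) <= T <= sqrt(1 - F).
Lower bound: T >= 1 - sqrt(F)
sqrt(F) = sqrt(0.845) = 0.9192
T >= 1 - 0.9192
T >= 0.0808

0.0808


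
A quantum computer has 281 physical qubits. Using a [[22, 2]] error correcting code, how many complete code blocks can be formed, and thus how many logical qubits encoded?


Each code block uses 22 physical qubits for 2 logical qubit(s).
Number of complete blocks = floor(281 / 22) = 12
Logical qubits = 12 * 2
= 24

24


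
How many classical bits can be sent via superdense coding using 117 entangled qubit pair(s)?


Superdense coding allows 2 classical bits per shared entangled pair.
117 pair(s) -> 2 * 117 = 234 classical bits

234


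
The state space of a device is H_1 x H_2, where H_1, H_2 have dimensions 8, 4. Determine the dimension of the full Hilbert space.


dim(H_1 x H_2) = 8 * 4
= 32

32


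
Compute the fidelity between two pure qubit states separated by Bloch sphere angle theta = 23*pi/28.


For states separated by angle theta on Bloch sphere:
F = cos^2(theta/2)
theta = 23*pi/28 = 2.5806
theta/2 = 1.2903
cos(theta/2) = 0.2768
F = 0.0766

0.0766


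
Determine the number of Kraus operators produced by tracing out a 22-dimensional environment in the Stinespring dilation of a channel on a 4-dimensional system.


Tracing out the environment in an orthonormal basis {|i>_E} gives Kraus operators K_i = <i|_E U |0>_E.
Number of Kraus operators = dim(H_env) = d_env
= 22

22


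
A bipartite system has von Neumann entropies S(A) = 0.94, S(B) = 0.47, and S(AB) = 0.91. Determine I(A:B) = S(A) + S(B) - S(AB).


I(A:B) = S(A) + S(B) - S(AB)
= 0.94 + 0.47 - 0.91
= 0.5000

0.5000


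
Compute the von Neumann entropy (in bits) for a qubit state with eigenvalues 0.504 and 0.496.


S = -p*log2(p) - (1-p)*log2(1-p)
p = 0.5040, 1-p = 0.4960
= -0.5040 * log2(0.5040) - 0.4960 * log2(0.4960)
= -(-0.4982) - (-0.5017)
= 1.0000

1.0000


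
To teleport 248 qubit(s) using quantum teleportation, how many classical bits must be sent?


Quantum teleportation requires 2 classical bits per qubit teleported.
248 qubit(s) -> 2 * 248 = 496 classical bits

496


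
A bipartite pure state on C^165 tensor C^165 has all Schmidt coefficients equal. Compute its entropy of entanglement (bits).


For a maximally entangled state in d x d:
S = log2(d) = log2(165)
= 7.3663

7.3663


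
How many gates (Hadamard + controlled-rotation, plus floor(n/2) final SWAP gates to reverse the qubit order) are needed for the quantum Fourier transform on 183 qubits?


Hadamard gates: 183
Controlled rotations: n*(n-1)/2 = 183*182/2 = 16653
SWAP gates: floor(n/2) = floor(183/2) = 91
Total = 183 + 16653 + 91
= 16927

16927


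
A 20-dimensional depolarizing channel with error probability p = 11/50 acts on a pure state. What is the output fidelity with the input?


F = (1-p) + p/d
= (1 - 0.2200) + 0.2200/20
= 0.7800 + 0.0110
= 0.7910

0.7910


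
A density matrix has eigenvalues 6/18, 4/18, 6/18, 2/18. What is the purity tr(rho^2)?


tr(rho^2) = sum of eigenvalues squared
= (6/18)^2 + (4/18)^2 + (6/18)^2 + (2/18)^2
= (36 + 16 + 36 + 4) / 324
= 92/324
= 0.2840

0.2840


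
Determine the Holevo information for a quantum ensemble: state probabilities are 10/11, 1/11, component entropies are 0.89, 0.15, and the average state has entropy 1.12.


chi = S(rho) - sum_i p_i * S(rho_i)
Weighted entropy = 10/11 * 0.89 + 1/11 * 0.15
= 0.8227
chi = 1.12 - 0.8227
= 0.2973

0.2973


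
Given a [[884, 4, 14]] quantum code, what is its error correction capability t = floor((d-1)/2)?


Code parameters: [[884, 4, 14]], distance d = 14.
Number of correctable errors = floor((d-1)/2)
= floor((14 - 1)/2)
= floor(13/2)
= 6

6


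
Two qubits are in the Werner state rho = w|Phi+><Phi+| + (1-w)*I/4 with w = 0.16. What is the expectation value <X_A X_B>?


|Phi+> = (|00> + |11>)/sqrt(2)
For the pure Bell state, <X_A X_B> = +1 (Bell-state Pauli correlator).
The maximally-mixed part I/4 has tr(I/4 * P tensor P) = 0 for any traceless Pauli P.
So <X_A X_B>_rho = w * (+1) + (1 - w) * 0
= 0.16 * (+1)
= 0.1600

0.1600


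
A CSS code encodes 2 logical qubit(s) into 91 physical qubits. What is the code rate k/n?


Code rate R = k/n
= 2/91
= 0.0220

0.0220


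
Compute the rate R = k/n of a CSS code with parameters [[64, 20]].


Code rate R = k/n
= 20/64
= 0.3125

0.3125


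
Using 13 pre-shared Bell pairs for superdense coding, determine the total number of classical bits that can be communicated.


Superdense coding allows 2 classical bits per shared entangled pair.
13 pair(s) -> 2 * 13 = 26 classical bits

26


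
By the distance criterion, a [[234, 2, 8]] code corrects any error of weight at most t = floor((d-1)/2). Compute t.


Code parameters: [[234, 2, 8]], distance d = 8.
Number of correctable errors = floor((d-1)/2)
= floor((8 - 1)/2)
= floor(7/2)
= 3

3


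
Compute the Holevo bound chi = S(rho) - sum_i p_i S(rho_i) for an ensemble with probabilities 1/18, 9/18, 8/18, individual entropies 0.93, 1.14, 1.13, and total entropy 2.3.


chi = S(rho) - sum_i p_i * S(rho_i)
Weighted entropy = 1/18 * 0.93 + 9/18 * 1.14 + 8/18 * 1.13
= 1.1239
chi = 2.3 - 1.1239
= 1.1761

1.1761


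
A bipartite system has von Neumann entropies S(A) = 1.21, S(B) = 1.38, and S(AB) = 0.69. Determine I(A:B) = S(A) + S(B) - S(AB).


I(A:B) = S(A) + S(B) - S(AB)
= 1.21 + 1.38 - 0.69
= 1.9000

1.9000


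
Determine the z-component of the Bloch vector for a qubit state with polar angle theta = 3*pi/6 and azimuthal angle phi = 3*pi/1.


theta = 1.5708, phi = 9.4248
r_z = cos(theta) = 0.0000

0.0000


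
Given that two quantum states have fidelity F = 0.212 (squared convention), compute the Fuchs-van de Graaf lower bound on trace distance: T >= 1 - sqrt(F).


Fuchs-van de Graaf (squared-fidelity convention): 1 - sqrt(F) <= T <= sqrt(1 - F).
Lower bound: T >= 1 - sqrt(F)
sqrt(F) = sqrt(0.212) = 0.4604
T >= 1 - 0.4604
T >= 0.5396

0.5396


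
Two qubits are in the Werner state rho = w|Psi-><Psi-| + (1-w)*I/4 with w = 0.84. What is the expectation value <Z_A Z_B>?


|Psi-> = (|01> - |10>)/sqrt(2)
For the pure Bell state, <Z_A Z_B> = -1 (Bell-state Pauli correlator).
The maximally-mixed part I/4 has tr(I/4 * P tensor P) = 0 for any traceless Pauli P.
So <Z_A Z_B>_rho = w * (-1) + (1 - w) * 0
= 0.84 * (-1)
= -0.8400

-0.8400


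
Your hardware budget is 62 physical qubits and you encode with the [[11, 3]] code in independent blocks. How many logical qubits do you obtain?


Each code block uses 11 physical qubits for 3 logical qubit(s).
Number of complete blocks = floor(62 / 11) = 5
Logical qubits = 5 * 3
= 15

15


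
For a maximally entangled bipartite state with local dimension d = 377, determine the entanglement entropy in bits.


For a maximally entangled state in d x d:
S = log2(d) = log2(377)
= 8.5584

8.5584


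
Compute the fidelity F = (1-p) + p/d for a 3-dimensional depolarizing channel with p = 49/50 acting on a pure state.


F = (1-p) + p/d
= (1 - 0.9800) + 0.9800/3
= 0.0200 + 0.3267
= 0.3467

0.3467


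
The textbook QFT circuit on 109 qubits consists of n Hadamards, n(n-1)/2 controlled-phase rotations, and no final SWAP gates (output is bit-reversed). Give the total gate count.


Hadamard gates: 109
Controlled rotations: n*(n-1)/2 = 109*108/2 = 5886
SWAP gates: 0 (omitted)
Total = 109 + 5886
= 5995

5995


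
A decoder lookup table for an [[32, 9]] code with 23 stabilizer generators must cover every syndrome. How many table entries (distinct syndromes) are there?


Each stabilizer generator gives a binary (+1 or -1) measurement outcome.
With 23 independent generators:
Total syndromes = 2^23
= 8388608

8388608


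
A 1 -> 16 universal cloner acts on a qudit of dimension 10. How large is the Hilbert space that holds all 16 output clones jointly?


Output space = H^(tensor 16) where dim(H) = 10
dim = 10^16
= 100 (after 2 factors)
= 1000 (after 3 factors)
= 10000 (after 4 factors)
= 100000 (after 5 factors)
= 1000000 (after 6 factors)
= 10000000 (after 7 factors)
= 100000000 (after 8 factors)
= 1000000000 (after 9 factors)
= 10000000000 (after 10 factors)
= 100000000000 (after 11 factors)
= 1000000000000 (after 12 factors)
= 10000000000000 (after 13 factors)
= 100000000000000 (after 14 factors)
= 1000000000000000 (after 15 factors)
= 10000000000000000 (after 16 factors)
= 10000000000000000

10000000000000000


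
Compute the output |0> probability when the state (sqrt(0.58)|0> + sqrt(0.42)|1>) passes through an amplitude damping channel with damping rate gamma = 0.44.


For amplitude damping with parameter gamma on state sqrt(a)|0> + sqrt(b)|1>:
alpha^2 = 0.58, beta^2 = 0.42
P(|0>) = alpha^2 + gamma * beta^2
= 0.58 + 0.44 * 0.42
= 0.58 + 0.1848
= 0.7648

0.7648


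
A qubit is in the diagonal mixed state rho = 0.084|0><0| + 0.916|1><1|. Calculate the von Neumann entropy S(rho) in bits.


S = -p*log2(p) - (1-p)*log2(1-p)
p = 0.0840, 1-p = 0.9160
= -0.0840 * log2(0.0840) - 0.9160 * log2(0.9160)
= -(-0.3002) - (-0.1159)
= 0.4161

0.4161
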